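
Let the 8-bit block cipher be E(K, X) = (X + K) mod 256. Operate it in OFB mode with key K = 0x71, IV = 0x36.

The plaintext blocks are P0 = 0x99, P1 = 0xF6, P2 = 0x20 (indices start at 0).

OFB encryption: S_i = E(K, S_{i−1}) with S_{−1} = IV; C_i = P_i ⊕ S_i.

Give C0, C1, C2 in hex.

C0 = 0x3E, C1 = 0xEE, C2 = 0xA9

C0: S = E(K, 0x36) = 0xA7; 0x99 ⊕ 0xA7 = 0x3E.
C1: S = E(K, 0xA7) = 0x18; 0xF6 ⊕ 0x18 = 0xEE.
C2: S = E(K, 0x18) = 0x89; 0x20 ⊕ 0x89 = 0xA9.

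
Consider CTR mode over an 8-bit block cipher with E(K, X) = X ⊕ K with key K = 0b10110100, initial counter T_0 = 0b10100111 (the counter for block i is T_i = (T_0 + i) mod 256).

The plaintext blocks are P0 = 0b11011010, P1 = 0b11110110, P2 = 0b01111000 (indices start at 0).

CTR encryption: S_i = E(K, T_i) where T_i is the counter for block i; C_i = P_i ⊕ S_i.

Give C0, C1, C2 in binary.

C0: T = 0b10100111, S = E(K, T) = 0b00010011; 0b11011010 ⊕ 0b00010011 = 0b11001001.
C1: T = 0b10101000, S = E(K, T) = 0b00011100; 0b11110110 ⊕ 0b00011100 = 0b11101010.
C2: T = 0b10101001, S = E(K, T) = 0b00011101; 0b01111000 ⊕ 0b00011101 = 0b01100101.

C0 = 0b11001001, C1 = 0b11101010, C2 = 0b01100101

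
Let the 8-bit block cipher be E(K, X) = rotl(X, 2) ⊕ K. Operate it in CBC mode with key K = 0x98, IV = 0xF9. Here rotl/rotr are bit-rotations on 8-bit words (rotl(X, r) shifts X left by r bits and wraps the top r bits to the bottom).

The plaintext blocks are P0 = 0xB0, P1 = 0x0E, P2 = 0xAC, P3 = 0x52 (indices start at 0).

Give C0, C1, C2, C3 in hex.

CBC encryption: C_i = E(K, P_i ⊕ C_{i−1}), with C_{−1} = IV.
C0: P0 ⊕ 0xF9 = 0x49; E(K, 0x49) = 0xBD.
C1: P1 ⊕ 0xBD = 0xB3; E(K, 0xB3) = 0x56.
C2: P2 ⊕ 0x56 = 0xFA; E(K, 0xFA) = 0x73.
C3: P3 ⊕ 0x73 = 0x21; E(K, 0x21) = 0x1C.

C0 = 0xBD, C1 = 0x56, C2 = 0x73, C3 = 0x1C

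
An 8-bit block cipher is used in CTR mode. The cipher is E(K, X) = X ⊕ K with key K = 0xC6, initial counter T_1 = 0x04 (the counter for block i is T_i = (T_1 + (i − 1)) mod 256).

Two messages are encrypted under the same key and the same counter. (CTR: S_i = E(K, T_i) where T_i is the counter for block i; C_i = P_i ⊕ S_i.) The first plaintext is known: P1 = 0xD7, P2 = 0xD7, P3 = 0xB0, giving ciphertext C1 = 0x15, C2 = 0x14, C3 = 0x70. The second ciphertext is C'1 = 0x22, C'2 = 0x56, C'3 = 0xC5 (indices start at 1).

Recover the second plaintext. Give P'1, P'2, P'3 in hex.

P'1 = 0xE0, P'2 = 0x95, P'3 = 0x05

In CTR with a reused counter, both messages share the same keystream S_i, so C_i ⊕ C'_i = P_i ⊕ P'_i and thus P'_i = P_i ⊕ C_i ⊕ C'_i.
P'1: 0xD7 ⊕ 0x15 ⊕ 0x22 = 0xE0.
P'2: 0xD7 ⊕ 0x14 ⊕ 0x56 = 0x95.
P'3: 0xB0 ⊕ 0x70 ⊕ 0xC5 = 0x05.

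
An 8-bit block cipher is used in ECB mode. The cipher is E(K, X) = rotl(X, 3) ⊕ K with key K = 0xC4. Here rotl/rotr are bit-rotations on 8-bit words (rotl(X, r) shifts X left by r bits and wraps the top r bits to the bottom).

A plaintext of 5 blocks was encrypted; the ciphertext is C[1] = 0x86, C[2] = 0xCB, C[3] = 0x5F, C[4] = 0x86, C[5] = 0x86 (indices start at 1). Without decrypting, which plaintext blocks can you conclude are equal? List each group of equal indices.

P[1] = P[4] = P[5]

ECB encrypts each block independently with the same key, so equal ciphertext blocks imply equal plaintext blocks.
C[1] = C[4] = C[5] = 0x86, so P[1] = P[4] = P[5].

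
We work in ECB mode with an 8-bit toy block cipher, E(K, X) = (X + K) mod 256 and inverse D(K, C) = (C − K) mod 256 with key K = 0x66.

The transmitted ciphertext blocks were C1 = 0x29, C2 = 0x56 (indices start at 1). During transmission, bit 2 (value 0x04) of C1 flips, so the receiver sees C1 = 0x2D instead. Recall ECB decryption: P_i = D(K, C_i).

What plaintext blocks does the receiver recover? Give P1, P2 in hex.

P1 = 0xC7, P2 = 0xF0

Only C1 changed, to 0x2D. In ECB, a change in C_i affects only P_i. Decrypting the received ciphertext:
P1: D(K, 0x2D) = 0xC7.
P2: D(K, 0x56) = 0xF0.
Blocks that differ from the original plaintext: P1.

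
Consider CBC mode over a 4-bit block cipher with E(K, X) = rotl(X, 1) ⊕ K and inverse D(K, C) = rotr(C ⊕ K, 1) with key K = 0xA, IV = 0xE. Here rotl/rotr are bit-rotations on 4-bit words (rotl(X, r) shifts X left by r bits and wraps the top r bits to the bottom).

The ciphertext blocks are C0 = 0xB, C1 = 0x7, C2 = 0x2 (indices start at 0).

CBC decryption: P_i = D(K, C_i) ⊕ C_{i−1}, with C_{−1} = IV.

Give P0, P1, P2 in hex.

P0: D(K, 0xB) = 0x8; 0x8 ⊕ 0xE = 0x6.
P1: D(K, 0x7) = 0xE; 0xE ⊕ 0xB = 0x5.
P2: D(K, 0x2) = 0x4; 0x4 ⊕ 0x7 = 0x3.

P0 = 0x6, P1 = 0x5, P2 = 0x3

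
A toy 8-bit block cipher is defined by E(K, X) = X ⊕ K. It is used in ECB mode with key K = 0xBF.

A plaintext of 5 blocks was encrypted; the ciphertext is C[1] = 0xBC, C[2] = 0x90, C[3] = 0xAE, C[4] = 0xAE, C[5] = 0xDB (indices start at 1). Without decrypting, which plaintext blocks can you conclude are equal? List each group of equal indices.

P[3] = P[4]

ECB encrypts each block independently with the same key, so equal ciphertext blocks imply equal plaintext blocks.
C[3] = C[4] = 0xAE, so P[3] = P[4].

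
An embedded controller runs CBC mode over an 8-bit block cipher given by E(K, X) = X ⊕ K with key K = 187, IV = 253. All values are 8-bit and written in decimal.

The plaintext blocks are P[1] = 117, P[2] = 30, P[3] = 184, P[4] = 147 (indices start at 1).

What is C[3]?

CBC encryption: C_i = E(K, P_i ⊕ C_{i−1}), with C_{0} = IV.
C[1]: P[1] ⊕ 253 = 136; E(K, 136) = 51.
C[2]: P[2] ⊕ 51 = 45; E(K, 45) = 150.
C[3]: P[3] ⊕ 150 = 46; E(K, 46) = 149.

C[3] = 149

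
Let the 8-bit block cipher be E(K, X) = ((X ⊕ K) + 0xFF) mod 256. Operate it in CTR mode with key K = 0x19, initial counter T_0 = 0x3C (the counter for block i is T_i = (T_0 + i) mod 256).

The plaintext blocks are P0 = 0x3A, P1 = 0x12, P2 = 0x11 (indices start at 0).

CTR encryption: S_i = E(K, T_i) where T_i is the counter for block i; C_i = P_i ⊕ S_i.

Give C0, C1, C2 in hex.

C0: T = 0x3C, S = E(K, T) = 0x24; 0x3A ⊕ 0x24 = 0x1E.
C1: T = 0x3D, S = E(K, T) = 0x23; 0x12 ⊕ 0x23 = 0x31.
C2: T = 0x3E, S = E(K, T) = 0x26; 0x11 ⊕ 0x26 = 0x37.

C0 = 0x1E, C1 = 0x31, C2 = 0x37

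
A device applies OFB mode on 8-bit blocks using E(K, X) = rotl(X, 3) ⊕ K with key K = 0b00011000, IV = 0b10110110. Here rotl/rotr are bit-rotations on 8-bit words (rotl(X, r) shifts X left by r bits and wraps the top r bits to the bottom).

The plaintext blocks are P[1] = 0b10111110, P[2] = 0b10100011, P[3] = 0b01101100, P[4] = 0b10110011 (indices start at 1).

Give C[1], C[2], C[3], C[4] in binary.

OFB encryption: S_i = E(K, S_{i−1}) with S_{0} = IV; C_i = P_i ⊕ S_i.
C[1]: S = E(K, 0b10110110) = 0b10101101; 0b10111110 ⊕ 0b10101101 = 0b00010011.
C[2]: S = E(K, 0b10101101) = 0b01110101; 0b10100011 ⊕ 0b01110101 = 0b11010110.
C[3]: S = E(K, 0b01110101) = 0b10110011; 0b01101100 ⊕ 0b10110011 = 0b11011111.
C[4]: S = E(K, 0b10110011) = 0b10000101; 0b10110011 ⊕ 0b10000101 = 0b00110110.

C[1] = 0b00010011, C[2] = 0b11010110, C[3] = 0b11011111, C[4] = 0b00110110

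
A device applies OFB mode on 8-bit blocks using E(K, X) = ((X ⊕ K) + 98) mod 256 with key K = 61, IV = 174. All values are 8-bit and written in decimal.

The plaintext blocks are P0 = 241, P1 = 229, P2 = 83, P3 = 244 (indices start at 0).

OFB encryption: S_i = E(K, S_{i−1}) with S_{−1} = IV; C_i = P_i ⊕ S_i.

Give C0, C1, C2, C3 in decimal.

C0 = 4, C1 = 207, C2 = 42, C3 = 82

C0: S = E(K, 174) = 245; 241 ⊕ 245 = 4.
C1: S = E(K, 245) = 42; 229 ⊕ 42 = 207.
C2: S = E(K, 42) = 121; 83 ⊕ 121 = 42.
C3: S = E(K, 121) = 166; 244 ⊕ 166 = 82.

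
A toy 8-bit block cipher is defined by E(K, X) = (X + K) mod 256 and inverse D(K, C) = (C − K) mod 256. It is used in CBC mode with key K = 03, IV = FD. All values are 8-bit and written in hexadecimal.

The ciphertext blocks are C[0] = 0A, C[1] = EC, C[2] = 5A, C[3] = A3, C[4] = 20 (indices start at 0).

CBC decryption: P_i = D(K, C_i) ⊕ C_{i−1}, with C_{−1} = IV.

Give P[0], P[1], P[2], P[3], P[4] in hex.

P[0] = FA, P[1] = E3, P[2] = BB, P[3] = FA, P[4] = BE

P[0]: D(K, 0A) = 07; 07 ⊕ FD = FA.
P[1]: D(K, EC) = E9; E9 ⊕ 0A = E3.
P[2]: D(K, 5A) = 57; 57 ⊕ EC = BB.
P[3]: D(K, A3) = A0; A0 ⊕ 5A = FA.
P[4]: D(K, 20) = 1D; 1D ⊕ A3 = BE.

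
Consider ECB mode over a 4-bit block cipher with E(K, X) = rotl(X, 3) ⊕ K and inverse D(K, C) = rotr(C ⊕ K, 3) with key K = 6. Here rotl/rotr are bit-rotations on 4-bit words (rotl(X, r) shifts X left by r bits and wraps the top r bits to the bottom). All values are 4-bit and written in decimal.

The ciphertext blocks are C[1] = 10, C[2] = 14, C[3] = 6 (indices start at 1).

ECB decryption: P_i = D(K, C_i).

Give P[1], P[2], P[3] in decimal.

P[1] = 9, P[2] = 1, P[3] = 0

P[1]: D(K, 10) = 9.
P[2]: D(K, 14) = 1.
P[3]: D(K, 6) = 0.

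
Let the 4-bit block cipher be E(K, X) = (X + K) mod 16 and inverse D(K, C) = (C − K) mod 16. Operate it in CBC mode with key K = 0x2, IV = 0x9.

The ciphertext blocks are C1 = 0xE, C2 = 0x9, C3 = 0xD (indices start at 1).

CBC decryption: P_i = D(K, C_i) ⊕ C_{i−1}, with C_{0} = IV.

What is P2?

P2: D(K, 0x9) = 0x7; 0x7 ⊕ 0xE = 0x9.

P2 = 0x9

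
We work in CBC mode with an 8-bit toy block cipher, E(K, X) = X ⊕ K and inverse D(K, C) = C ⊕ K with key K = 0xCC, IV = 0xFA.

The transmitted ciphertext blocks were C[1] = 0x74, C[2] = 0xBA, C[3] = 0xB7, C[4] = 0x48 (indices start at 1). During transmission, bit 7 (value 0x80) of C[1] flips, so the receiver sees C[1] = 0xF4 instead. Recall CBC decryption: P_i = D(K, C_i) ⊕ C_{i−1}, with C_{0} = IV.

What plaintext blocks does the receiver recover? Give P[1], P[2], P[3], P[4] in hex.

Only C[1] changed, to 0xF4. In CBC, a change in C_i garbles P_i and flips the same bit in P_{i+1}. Decrypting the received ciphertext:
P[1]: D(K, 0xF4) = 0x38; 0x38 ⊕ 0xFA = 0xC2.
P[2]: D(K, 0xBA) = 0x76; 0x76 ⊕ 0xF4 = 0x82.
P[3]: D(K, 0xB7) = 0x7B; 0x7B ⊕ 0xBA = 0xC1.
P[4]: D(K, 0x48) = 0x84; 0x84 ⊕ 0xB7 = 0x33.
Blocks that differ from the original plaintext: P[1], P[2].

P[1] = 0xC2, P[2] = 0x82, P[3] = 0xC1, P[4] = 0x33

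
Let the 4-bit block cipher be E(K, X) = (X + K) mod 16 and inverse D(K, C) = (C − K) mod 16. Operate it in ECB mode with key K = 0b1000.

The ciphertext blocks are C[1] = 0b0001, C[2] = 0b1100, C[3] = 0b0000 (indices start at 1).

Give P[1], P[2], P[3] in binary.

ECB decryption: P_i = D(K, C_i).
P[1]: D(K, 0b0001) = 0b1001.
P[2]: D(K, 0b1100) = 0b0100.
P[3]: D(K, 0b0000) = 0b1000.

P[1] = 0b1001, P[2] = 0b0100, P[3] = 0b1000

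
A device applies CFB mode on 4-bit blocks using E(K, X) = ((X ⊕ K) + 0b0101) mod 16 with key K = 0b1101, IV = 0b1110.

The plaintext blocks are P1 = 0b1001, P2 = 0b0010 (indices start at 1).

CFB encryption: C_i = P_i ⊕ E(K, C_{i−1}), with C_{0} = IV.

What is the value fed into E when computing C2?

C1: E(K, 0b1110) = 0b1000; 0b1001 ⊕ 0b1000 = 0b0001.
C2: E(K, 0b0001) = 0b0001; 0b0010 ⊕ 0b0001 = 0b0011.
So the input to E for block 2 is 0b0001.

0b0001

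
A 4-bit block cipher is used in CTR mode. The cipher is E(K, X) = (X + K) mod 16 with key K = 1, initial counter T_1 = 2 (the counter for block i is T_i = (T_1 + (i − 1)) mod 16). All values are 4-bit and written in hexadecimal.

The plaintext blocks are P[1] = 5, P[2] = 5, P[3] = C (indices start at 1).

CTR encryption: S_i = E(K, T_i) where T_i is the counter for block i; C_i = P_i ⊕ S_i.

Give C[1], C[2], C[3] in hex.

C[1] = 6, C[2] = 1, C[3] = 9

C[1]: T = 2, S = E(K, T) = 3; 5 ⊕ 3 = 6.
C[2]: T = 3, S = E(K, T) = 4; 5 ⊕ 4 = 1.
C[3]: T = 4, S = E(K, T) = 5; C ⊕ 5 = 9.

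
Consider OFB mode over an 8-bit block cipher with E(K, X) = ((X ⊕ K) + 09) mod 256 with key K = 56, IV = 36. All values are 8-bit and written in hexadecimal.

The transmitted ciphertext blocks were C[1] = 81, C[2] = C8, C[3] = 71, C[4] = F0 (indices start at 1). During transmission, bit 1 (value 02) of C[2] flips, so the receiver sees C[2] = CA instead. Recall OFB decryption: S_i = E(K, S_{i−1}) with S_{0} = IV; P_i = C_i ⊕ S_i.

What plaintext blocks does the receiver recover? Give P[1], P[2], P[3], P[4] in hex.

Only C[2] changed, to CA. In OFB, a change in C_i flips the same bit in P_i only; the keystream is unaffected. Decrypting the received ciphertext:
P[1]: S = E(K, 36) = 69; 81 ⊕ 69 = E8.
P[2]: S = E(K, 69) = 48; CA ⊕ 48 = 82.
P[3]: S = E(K, 48) = 27; 71 ⊕ 27 = 56.
P[4]: S = E(K, 27) = 7A; F0 ⊕ 7A = 8A.
Blocks that differ from the original plaintext: P[2].

P[1] = E8, P[2] = 82, P[3] = 56, P[4] = 8A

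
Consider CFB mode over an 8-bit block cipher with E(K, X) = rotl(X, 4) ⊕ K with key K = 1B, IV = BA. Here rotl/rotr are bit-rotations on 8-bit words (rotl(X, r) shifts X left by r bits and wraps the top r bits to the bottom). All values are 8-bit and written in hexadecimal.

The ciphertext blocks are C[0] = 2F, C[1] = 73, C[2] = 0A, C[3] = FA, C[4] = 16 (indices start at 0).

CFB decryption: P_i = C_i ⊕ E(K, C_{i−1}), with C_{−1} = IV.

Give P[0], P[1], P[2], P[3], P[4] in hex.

P[0] = 9F, P[1] = 9A, P[2] = 26, P[3] = 41, P[4] = A2

P[0]: E(K, BA) = B0; 2F ⊕ B0 = 9F.
P[1]: E(K, 2F) = E9; 73 ⊕ E9 = 9A.
P[2]: E(K, 73) = 2C; 0A ⊕ 2C = 26.
P[3]: E(K, 0A) = BB; FA ⊕ BB = 41.
P[4]: E(K, FA) = B4; 16 ⊕ B4 = A2.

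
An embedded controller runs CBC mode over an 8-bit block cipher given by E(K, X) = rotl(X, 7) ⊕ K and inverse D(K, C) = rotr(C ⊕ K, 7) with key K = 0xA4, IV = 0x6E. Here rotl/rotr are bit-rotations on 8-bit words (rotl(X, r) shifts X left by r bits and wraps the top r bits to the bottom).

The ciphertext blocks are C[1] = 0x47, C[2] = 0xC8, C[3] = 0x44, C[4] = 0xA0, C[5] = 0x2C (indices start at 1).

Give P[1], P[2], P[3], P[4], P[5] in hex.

P[1] = 0xA9, P[2] = 0x9F, P[3] = 0x09, P[4] = 0x4C, P[5] = 0xB1

CBC decryption: P_i = D(K, C_i) ⊕ C_{i−1}, with C_{0} = IV.
P[1]: D(K, 0x47) = 0xC7; 0xC7 ⊕ 0x6E = 0xA9.
P[2]: D(K, 0xC8) = 0xD8; 0xD8 ⊕ 0x47 = 0x9F.
P[3]: D(K, 0x44) = 0xC1; 0xC1 ⊕ 0xC8 = 0x09.
P[4]: D(K, 0xA0) = 0x08; 0x08 ⊕ 0x44 = 0x4C.
P[5]: D(K, 0x2C) = 0x11; 0x11 ⊕ 0xA0 = 0xB1.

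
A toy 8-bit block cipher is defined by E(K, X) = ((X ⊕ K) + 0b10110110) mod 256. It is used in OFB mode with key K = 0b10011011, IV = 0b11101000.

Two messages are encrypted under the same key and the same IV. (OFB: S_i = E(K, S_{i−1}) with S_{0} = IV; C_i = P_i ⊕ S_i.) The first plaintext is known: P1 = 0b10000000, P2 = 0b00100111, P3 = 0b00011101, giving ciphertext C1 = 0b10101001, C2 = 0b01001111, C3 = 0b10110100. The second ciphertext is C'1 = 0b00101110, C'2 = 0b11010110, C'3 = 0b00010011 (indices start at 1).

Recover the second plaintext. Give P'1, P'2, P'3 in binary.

In OFB with a reused IV, both messages share the same keystream S_i, so C_i ⊕ C'_i = P_i ⊕ P'_i and thus P'_i = P_i ⊕ C_i ⊕ C'_i.
P'1: 0b10000000 ⊕ 0b10101001 ⊕ 0b00101110 = 0b00000111.
P'2: 0b00100111 ⊕ 0b01001111 ⊕ 0b11010110 = 0b10111110.
P'3: 0b00011101 ⊕ 0b10110100 ⊕ 0b00010011 = 0b10111010.

P'1 = 0b00000111, P'2 = 0b10111110, P'3 = 0b10111010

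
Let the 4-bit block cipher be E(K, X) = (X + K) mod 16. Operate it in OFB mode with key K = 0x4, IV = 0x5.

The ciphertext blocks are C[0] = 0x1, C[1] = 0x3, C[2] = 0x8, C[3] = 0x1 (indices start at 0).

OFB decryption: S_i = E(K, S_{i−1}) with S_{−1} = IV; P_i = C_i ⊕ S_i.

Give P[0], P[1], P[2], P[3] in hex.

P[0]: S = E(K, 0x5) = 0x9; 0x1 ⊕ 0x9 = 0x8.
P[1]: S = E(K, 0x9) = 0xD; 0x3 ⊕ 0xD = 0xE.
P[2]: S = E(K, 0xD) = 0x1; 0x8 ⊕ 0x1 = 0x9.
P[3]: S = E(K, 0x1) = 0x5; 0x1 ⊕ 0x5 = 0x4.

P[0] = 0x8, P[1] = 0xE, P[2] = 0x9, P[3] = 0x4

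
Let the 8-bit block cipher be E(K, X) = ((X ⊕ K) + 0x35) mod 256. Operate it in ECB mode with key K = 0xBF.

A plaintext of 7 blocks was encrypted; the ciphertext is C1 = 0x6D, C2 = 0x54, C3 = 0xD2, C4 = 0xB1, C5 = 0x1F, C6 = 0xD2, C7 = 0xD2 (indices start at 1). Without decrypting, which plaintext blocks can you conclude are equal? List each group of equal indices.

ECB encrypts each block independently with the same key, so equal ciphertext blocks imply equal plaintext blocks.
C3 = C6 = C7 = 0xD2, so P3 = P6 = P7.

P3 = P6 = P7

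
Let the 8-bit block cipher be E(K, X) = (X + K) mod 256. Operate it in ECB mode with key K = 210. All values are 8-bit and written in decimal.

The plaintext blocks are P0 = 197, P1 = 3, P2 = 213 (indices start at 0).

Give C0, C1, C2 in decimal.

ECB encryption: C_i = E(K, P_i).
C0: E(K, 197) = 151.
C1: E(K, 3) = 213.
C2: E(K, 213) = 167.

C0 = 151, C1 = 213, C2 = 167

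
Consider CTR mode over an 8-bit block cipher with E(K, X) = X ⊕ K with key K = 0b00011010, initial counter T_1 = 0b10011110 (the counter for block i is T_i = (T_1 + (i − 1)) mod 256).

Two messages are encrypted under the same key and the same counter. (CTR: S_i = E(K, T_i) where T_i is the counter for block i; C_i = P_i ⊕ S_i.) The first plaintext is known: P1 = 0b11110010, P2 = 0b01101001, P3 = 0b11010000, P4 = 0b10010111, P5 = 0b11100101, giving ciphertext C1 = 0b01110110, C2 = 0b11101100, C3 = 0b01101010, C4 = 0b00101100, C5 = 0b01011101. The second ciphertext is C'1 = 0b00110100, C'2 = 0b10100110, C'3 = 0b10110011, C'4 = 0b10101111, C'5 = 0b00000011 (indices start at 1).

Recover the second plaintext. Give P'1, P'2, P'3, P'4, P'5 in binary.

P'1 = 0b10110000, P'2 = 0b00100011, P'3 = 0b00001001, P'4 = 0b00010100, P'5 = 0b10111011

In CTR with a reused counter, both messages share the same keystream S_i, so C_i ⊕ C'_i = P_i ⊕ P'_i and thus P'_i = P_i ⊕ C_i ⊕ C'_i.
P'1: 0b11110010 ⊕ 0b01110110 ⊕ 0b00110100 = 0b10110000.
P'2: 0b01101001 ⊕ 0b11101100 ⊕ 0b10100110 = 0b00100011.
P'3: 0b11010000 ⊕ 0b01101010 ⊕ 0b10110011 = 0b00001001.
P'4: 0b10010111 ⊕ 0b00101100 ⊕ 0b10101111 = 0b00010100.
P'5: 0b11100101 ⊕ 0b01011101 ⊕ 0b00000011 = 0b10111011.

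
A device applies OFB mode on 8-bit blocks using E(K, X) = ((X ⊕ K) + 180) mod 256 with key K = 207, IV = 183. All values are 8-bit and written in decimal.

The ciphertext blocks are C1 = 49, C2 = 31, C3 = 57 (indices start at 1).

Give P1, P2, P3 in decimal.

P1 = 29, P2 = 136, P3 = 53

OFB decryption: S_i = E(K, S_{i−1}) with S_{0} = IV; P_i = C_i ⊕ S_i.
P1: S = E(K, 183) = 44; 49 ⊕ 44 = 29.
P2: S = E(K, 44) = 151; 31 ⊕ 151 = 136.
P3: S = E(K, 151) = 12; 57 ⊕ 12 = 53.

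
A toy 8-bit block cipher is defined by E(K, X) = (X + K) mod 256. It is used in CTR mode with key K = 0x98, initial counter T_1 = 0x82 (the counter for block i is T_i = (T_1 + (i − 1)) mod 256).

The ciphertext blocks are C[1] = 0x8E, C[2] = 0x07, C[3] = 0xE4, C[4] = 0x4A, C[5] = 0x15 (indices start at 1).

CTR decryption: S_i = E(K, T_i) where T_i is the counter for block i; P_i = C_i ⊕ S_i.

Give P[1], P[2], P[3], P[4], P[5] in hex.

P[1]: T = 0x82, S = E(K, T) = 0x1A; 0x8E ⊕ 0x1A = 0x94.
P[2]: T = 0x83, S = E(K, T) = 0x1B; 0x07 ⊕ 0x1B = 0x1C.
P[3]: T = 0x84, S = E(K, T) = 0x1C; 0xE4 ⊕ 0x1C = 0xF8.
P[4]: T = 0x85, S = E(K, T) = 0x1D; 0x4A ⊕ 0x1D = 0x57.
P[5]: T = 0x86, S = E(K, T) = 0x1E; 0x15 ⊕ 0x1E = 0x0B.

P[1] = 0x94, P[2] = 0x1C, P[3] = 0xF8, P[4] = 0x57, P[5] = 0x0B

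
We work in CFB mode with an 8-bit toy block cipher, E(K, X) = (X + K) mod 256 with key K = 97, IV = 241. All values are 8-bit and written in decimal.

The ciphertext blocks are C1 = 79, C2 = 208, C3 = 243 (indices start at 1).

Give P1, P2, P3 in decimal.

CFB decryption: P_i = C_i ⊕ E(K, C_{i−1}), with C_{0} = IV.
P1: E(K, 241) = 82; 79 ⊕ 82 = 29.
P2: E(K, 79) = 176; 208 ⊕ 176 = 96.
P3: E(K, 208) = 49; 243 ⊕ 49 = 194.

P1 = 29, P2 = 96, P3 = 194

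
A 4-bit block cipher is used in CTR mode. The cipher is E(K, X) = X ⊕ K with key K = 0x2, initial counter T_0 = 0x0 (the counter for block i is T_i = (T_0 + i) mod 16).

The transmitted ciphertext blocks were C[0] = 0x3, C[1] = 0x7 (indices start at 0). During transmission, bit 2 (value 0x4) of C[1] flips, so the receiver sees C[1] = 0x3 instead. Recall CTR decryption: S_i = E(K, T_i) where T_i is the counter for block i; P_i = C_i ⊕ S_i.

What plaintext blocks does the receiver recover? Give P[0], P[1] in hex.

P[0] = 0x1, P[1] = 0x0

Only C[1] changed, to 0x3. In CTR, a change in C_i flips the same bit in P_i only; the keystream is unaffected. Decrypting the received ciphertext:
P[0]: T = 0x0, S = E(K, T) = 0x2; 0x3 ⊕ 0x2 = 0x1.
P[1]: T = 0x1, S = E(K, T) = 0x3; 0x3 ⊕ 0x3 = 0x0.
Blocks that differ from the original plaintext: P[1].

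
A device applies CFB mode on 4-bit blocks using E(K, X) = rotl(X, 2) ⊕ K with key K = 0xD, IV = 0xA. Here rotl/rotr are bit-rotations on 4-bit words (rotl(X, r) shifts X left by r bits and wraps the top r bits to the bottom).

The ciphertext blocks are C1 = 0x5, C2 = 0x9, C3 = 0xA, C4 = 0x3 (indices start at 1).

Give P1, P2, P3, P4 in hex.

P1 = 0x2, P2 = 0x1, P3 = 0x1, P4 = 0x4

CFB decryption: P_i = C_i ⊕ E(K, C_{i−1}), with C_{0} = IV.
P1: E(K, 0xA) = 0x7; 0x5 ⊕ 0x7 = 0x2.
P2: E(K, 0x5) = 0x8; 0x9 ⊕ 0x8 = 0x1.
P3: E(K, 0x9) = 0xB; 0xA ⊕ 0xB = 0x1.
P4: E(K, 0xA) = 0x7; 0x3 ⊕ 0x7 = 0x4.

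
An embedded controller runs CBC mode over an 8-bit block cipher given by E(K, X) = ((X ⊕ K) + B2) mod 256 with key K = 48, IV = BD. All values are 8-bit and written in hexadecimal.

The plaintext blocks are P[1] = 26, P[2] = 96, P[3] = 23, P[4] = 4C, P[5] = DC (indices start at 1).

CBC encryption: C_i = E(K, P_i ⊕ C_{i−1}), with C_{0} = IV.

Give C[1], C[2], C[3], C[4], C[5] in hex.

C[1] = 85, C[2] = 0D, C[3] = 18, C[4] = CE, C[5] = 0C

C[1]: P[1] ⊕ BD = 9B; E(K, 9B) = 85.
C[2]: P[2] ⊕ 85 = 13; E(K, 13) = 0D.
C[3]: P[3] ⊕ 0D = 2E; E(K, 2E) = 18.
C[4]: P[4] ⊕ 18 = 54; E(K, 54) = CE.
C[5]: P[5] ⊕ CE = 12; E(K, 12) = 0C.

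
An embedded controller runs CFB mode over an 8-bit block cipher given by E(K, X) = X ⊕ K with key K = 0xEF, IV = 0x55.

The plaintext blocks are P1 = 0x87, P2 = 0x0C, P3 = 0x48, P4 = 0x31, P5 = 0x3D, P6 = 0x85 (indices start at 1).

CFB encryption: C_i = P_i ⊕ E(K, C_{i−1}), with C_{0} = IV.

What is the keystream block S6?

C1: E(K, 0x55) = 0xBA; 0x87 ⊕ 0xBA = 0x3D.
C2: E(K, 0x3D) = 0xD2; 0x0C ⊕ 0xD2 = 0xDE.
C3: E(K, 0xDE) = 0x31; 0x48 ⊕ 0x31 = 0x79.
C4: E(K, 0x79) = 0x96; 0x31 ⊕ 0x96 = 0xA7.
C5: E(K, 0xA7) = 0x48; 0x3D ⊕ 0x48 = 0x75.
C6: E(K, 0x75) = 0x9A; 0x85 ⊕ 0x9A = 0x1F.
So S6 = 0x9A.

0x9A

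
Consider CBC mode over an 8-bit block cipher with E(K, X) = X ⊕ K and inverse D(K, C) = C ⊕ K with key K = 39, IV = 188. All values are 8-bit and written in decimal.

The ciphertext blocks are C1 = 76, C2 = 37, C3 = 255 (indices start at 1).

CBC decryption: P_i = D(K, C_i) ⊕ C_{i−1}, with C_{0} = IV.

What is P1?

P1 = 215

P1: D(K, 76) = 107; 107 ⊕ 188 = 215.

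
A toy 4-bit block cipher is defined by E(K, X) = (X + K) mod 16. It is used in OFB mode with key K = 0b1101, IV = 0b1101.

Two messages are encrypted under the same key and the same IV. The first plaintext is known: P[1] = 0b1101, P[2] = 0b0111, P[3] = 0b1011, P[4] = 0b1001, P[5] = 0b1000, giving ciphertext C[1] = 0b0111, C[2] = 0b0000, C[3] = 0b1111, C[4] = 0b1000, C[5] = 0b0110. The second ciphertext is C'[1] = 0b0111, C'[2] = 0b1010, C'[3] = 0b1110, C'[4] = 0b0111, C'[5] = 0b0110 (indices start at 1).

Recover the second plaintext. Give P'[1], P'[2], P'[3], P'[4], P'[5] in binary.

In OFB with a reused IV, both messages share the same keystream S_i, so C_i ⊕ C'_i = P_i ⊕ P'_i and thus P'_i = P_i ⊕ C_i ⊕ C'_i.
P'[1]: 0b1101 ⊕ 0b0111 ⊕ 0b0111 = 0b1101.
P'[2]: 0b0111 ⊕ 0b0000 ⊕ 0b1010 = 0b1101.
P'[3]: 0b1011 ⊕ 0b1111 ⊕ 0b1110 = 0b1010.
P'[4]: 0b1001 ⊕ 0b1000 ⊕ 0b0111 = 0b0110.
P'[5]: 0b1000 ⊕ 0b0110 ⊕ 0b0110 = 0b1000.

P'[1] = 0b1101, P'[2] = 0b1101, P'[3] = 0b1010, P'[4] = 0b0110, P'[5] = 0b1000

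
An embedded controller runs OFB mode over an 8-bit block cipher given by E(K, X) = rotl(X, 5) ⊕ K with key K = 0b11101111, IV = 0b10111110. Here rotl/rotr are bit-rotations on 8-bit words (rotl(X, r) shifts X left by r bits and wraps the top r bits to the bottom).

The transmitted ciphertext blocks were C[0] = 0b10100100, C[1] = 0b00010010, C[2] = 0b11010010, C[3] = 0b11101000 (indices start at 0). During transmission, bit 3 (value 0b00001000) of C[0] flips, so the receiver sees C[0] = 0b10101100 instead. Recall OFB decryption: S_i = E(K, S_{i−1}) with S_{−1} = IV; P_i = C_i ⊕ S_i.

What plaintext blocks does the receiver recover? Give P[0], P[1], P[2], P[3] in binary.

P[0] = 0b10010100, P[1] = 0b11111010, P[2] = 0b00100000, P[3] = 0b01011001

Only C[0] changed, to 0b10101100. In OFB, a change in C_i flips the same bit in P_i only; the keystream is unaffected. Decrypting the received ciphertext:
P[0]: S = E(K, 0b10111110) = 0b00111000; 0b10101100 ⊕ 0b00111000 = 0b10010100.
P[1]: S = E(K, 0b00111000) = 0b11101000; 0b00010010 ⊕ 0b11101000 = 0b11111010.
P[2]: S = E(K, 0b11101000) = 0b11110010; 0b11010010 ⊕ 0b11110010 = 0b00100000.
P[3]: S = E(K, 0b11110010) = 0b10110001; 0b11101000 ⊕ 0b10110001 = 0b01011001.
Blocks that differ from the original plaintext: P[0].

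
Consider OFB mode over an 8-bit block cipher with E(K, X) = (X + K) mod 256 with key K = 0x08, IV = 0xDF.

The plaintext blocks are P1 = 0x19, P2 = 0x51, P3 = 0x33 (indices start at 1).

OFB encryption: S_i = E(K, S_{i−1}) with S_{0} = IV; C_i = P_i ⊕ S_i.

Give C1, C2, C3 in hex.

C1 = 0xFE, C2 = 0xBE, C3 = 0xC4

C1: S = E(K, 0xDF) = 0xE7; 0x19 ⊕ 0xE7 = 0xFE.
C2: S = E(K, 0xE7) = 0xEF; 0x51 ⊕ 0xEF = 0xBE.
C3: S = E(K, 0xEF) = 0xF7; 0x33 ⊕ 0xF7 = 0xC4.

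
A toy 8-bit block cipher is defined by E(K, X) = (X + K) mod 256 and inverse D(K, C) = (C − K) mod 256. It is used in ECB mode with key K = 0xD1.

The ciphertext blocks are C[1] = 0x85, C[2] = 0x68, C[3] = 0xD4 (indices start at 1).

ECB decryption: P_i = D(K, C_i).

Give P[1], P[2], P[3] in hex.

P[1]: D(K, 0x85) = 0xB4.
P[2]: D(K, 0x68) = 0x97.
P[3]: D(K, 0xD4) = 0x03.

P[1] = 0xB4, P[2] = 0x97, P[3] = 0x03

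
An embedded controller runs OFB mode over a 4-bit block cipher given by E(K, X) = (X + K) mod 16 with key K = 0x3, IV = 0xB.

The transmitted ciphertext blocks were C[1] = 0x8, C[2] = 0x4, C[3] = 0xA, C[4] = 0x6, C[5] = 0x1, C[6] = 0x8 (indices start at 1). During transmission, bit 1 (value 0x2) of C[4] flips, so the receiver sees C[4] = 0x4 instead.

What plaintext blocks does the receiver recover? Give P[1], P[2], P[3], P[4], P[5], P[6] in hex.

P[1] = 0x6, P[2] = 0x5, P[3] = 0xE, P[4] = 0x3, P[5] = 0xB, P[6] = 0x5

OFB decryption: S_i = E(K, S_{i−1}) with S_{0} = IV; P_i = C_i ⊕ S_i.
Only C[4] changed, to 0x4. In OFB, a change in C_i flips the same bit in P_i only; the keystream is unaffected. Decrypting the received ciphertext:
P[1]: S = E(K, 0xB) = 0xE; 0x8 ⊕ 0xE = 0x6.
P[2]: S = E(K, 0xE) = 0x1; 0x4 ⊕ 0x1 = 0x5.
P[3]: S = E(K, 0x1) = 0x4; 0xA ⊕ 0x4 = 0xE.
P[4]: S = E(K, 0x4) = 0x7; 0x4 ⊕ 0x7 = 0x3.
P[5]: S = E(K, 0x7) = 0xA; 0x1 ⊕ 0xA = 0xB.
P[6]: S = E(K, 0xA) = 0xD; 0x8 ⊕ 0xD = 0x5.
Blocks that differ from the original plaintext: P[4].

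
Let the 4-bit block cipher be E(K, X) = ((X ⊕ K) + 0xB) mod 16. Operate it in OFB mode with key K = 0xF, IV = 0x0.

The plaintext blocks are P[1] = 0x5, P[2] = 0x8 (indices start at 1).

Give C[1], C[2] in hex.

OFB encryption: S_i = E(K, S_{i−1}) with S_{0} = IV; C_i = P_i ⊕ S_i.
C[1]: S = E(K, 0x0) = 0xA; 0x5 ⊕ 0xA = 0xF.
C[2]: S = E(K, 0xA) = 0x0; 0x8 ⊕ 0x0 = 0x8.

C[1] = 0xF, C[2] = 0x8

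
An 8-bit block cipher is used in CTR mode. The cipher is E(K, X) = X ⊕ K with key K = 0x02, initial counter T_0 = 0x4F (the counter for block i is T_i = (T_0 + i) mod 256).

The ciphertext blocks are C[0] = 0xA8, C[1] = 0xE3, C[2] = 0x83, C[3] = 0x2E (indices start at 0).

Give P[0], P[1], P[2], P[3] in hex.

P[0] = 0xE5, P[1] = 0xB1, P[2] = 0xD0, P[3] = 0x7E

CTR decryption: S_i = E(K, T_i) where T_i is the counter for block i; P_i = C_i ⊕ S_i.
P[0]: T = 0x4F, S = E(K, T) = 0x4D; 0xA8 ⊕ 0x4D = 0xE5.
P[1]: T = 0x50, S = E(K, T) = 0x52; 0xE3 ⊕ 0x52 = 0xB1.
P[2]: T = 0x51, S = E(K, T) = 0x53; 0x83 ⊕ 0x53 = 0xD0.
P[3]: T = 0x52, S = E(K, T) = 0x50; 0x2E ⊕ 0x50 = 0x7E.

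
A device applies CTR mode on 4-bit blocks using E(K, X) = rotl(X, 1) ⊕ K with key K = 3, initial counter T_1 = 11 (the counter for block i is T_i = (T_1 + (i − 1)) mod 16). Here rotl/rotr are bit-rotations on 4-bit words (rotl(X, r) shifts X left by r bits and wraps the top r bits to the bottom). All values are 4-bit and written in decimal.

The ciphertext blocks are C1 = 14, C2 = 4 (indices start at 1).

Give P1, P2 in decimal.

P1 = 10, P2 = 14

CTR decryption: S_i = E(K, T_i) where T_i is the counter for block i; P_i = C_i ⊕ S_i.
P1: T = 11, S = E(K, T) = 4; 14 ⊕ 4 = 10.
P2: T = 12, S = E(K, T) = 10; 4 ⊕ 10 = 14.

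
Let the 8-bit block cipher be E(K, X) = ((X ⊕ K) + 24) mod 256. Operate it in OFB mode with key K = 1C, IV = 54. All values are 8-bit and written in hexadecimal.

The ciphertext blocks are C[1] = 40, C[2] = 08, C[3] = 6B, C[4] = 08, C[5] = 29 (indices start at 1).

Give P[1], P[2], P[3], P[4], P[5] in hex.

OFB decryption: S_i = E(K, S_{i−1}) with S_{0} = IV; P_i = C_i ⊕ S_i.
P[1]: S = E(K, 54) = 6C; 40 ⊕ 6C = 2C.
P[2]: S = E(K, 6C) = 94; 08 ⊕ 94 = 9C.
P[3]: S = E(K, 94) = AC; 6B ⊕ AC = C7.
P[4]: S = E(K, AC) = D4; 08 ⊕ D4 = DC.
P[5]: S = E(K, D4) = EC; 29 ⊕ EC = C5.

P[1] = 2C, P[2] = 9C, P[3] = C7, P[4] = DC, P[5] = C5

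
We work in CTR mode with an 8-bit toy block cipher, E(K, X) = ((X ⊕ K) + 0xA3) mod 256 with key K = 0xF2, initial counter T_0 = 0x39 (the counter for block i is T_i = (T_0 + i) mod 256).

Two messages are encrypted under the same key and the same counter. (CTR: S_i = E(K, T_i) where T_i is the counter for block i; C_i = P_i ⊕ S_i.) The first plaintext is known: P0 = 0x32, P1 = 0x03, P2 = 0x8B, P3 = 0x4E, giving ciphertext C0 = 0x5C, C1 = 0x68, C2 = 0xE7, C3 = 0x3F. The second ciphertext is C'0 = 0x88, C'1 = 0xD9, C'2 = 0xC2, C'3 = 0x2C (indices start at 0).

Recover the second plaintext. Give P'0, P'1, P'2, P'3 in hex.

P'0 = 0xE6, P'1 = 0xB2, P'2 = 0xAE, P'3 = 0x5D

In CTR with a reused counter, both messages share the same keystream S_i, so C_i ⊕ C'_i = P_i ⊕ P'_i and thus P'_i = P_i ⊕ C_i ⊕ C'_i.
P'0: 0x32 ⊕ 0x5C ⊕ 0x88 = 0xE6.
P'1: 0x03 ⊕ 0x68 ⊕ 0xD9 = 0xB2.
P'2: 0x8B ⊕ 0xE7 ⊕ 0xC2 = 0xAE.
P'3: 0x4E ⊕ 0x3F ⊕ 0x2C = 0x5D.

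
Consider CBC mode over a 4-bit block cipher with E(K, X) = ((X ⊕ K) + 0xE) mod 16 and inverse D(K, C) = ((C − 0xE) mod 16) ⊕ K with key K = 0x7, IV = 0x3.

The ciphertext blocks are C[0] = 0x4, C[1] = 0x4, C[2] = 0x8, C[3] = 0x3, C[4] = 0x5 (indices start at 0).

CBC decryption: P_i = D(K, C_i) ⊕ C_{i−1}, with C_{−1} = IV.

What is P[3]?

P[3]: D(K, 0x3) = 0x2; 0x2 ⊕ 0x8 = 0xA.

P[3] = 0xA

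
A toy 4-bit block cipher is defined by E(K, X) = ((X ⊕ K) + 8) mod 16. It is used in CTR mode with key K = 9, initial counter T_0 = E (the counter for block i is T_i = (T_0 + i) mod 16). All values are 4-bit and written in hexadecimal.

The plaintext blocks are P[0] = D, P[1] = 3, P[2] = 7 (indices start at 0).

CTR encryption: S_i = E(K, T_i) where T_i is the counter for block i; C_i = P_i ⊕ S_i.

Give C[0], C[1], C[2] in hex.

C[0] = 2, C[1] = D, C[2] = 6

C[0]: T = E, S = E(K, T) = F; D ⊕ F = 2.
C[1]: T = F, S = E(K, T) = E; 3 ⊕ E = D.
C[2]: T = 0, S = E(K, T) = 1; 7 ⊕ 1 = 6.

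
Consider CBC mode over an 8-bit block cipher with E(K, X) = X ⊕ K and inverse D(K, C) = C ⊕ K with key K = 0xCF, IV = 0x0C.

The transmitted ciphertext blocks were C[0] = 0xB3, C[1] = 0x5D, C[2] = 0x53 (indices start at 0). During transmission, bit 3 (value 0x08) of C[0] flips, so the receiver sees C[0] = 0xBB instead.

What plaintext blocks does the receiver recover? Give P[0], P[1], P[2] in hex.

P[0] = 0x78, P[1] = 0x29, P[2] = 0xC1

CBC decryption: P_i = D(K, C_i) ⊕ C_{i−1}, with C_{−1} = IV.
Only C[0] changed, to 0xBB. In CBC, a change in C_i garbles P_i and flips the same bit in P_{i+1}. Decrypting the received ciphertext:
P[0]: D(K, 0xBB) = 0x74; 0x74 ⊕ 0x0C = 0x78.
P[1]: D(K, 0x5D) = 0x92; 0x92 ⊕ 0xBB = 0x29.
P[2]: D(K, 0x53) = 0x9C; 0x9C ⊕ 0x5D = 0xC1.
Blocks that differ from the original plaintext: P[0], P[1].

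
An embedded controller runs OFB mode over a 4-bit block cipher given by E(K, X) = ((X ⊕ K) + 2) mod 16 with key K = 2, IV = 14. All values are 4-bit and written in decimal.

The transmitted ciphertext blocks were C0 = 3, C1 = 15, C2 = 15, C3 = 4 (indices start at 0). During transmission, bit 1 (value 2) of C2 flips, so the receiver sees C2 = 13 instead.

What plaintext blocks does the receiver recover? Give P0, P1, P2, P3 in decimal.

P0 = 13, P1 = 1, P2 = 3, P3 = 10

OFB decryption: S_i = E(K, S_{i−1}) with S_{−1} = IV; P_i = C_i ⊕ S_i.
Only C2 changed, to 13. In OFB, a change in C_i flips the same bit in P_i only; the keystream is unaffected. Decrypting the received ciphertext:
P0: S = E(K, 14) = 14; 3 ⊕ 14 = 13.
P1: S = E(K, 14) = 14; 15 ⊕ 14 = 1.
P2: S = E(K, 14) = 14; 13 ⊕ 14 = 3.
P3: S = E(K, 14) = 14; 4 ⊕ 14 = 10.
Blocks that differ from the original plaintext: P2.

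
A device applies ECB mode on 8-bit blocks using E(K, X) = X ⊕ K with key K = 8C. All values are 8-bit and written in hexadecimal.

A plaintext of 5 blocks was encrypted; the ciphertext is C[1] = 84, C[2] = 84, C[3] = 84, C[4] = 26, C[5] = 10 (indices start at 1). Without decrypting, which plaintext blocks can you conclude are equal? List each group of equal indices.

ECB encrypts each block independently with the same key, so equal ciphertext blocks imply equal plaintext blocks.
C[1] = C[2] = C[3] = 84, so P[1] = P[2] = P[3].

P[1] = P[2] = P[3]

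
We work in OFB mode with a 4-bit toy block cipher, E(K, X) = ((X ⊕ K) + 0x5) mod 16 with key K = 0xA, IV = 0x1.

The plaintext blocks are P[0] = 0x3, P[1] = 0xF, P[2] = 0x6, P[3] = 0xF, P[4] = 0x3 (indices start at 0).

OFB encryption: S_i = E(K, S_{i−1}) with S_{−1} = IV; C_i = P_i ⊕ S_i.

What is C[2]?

C[0]: S = E(K, 0x1) = 0x0; 0x3 ⊕ 0x0 = 0x3.
C[1]: S = E(K, 0x0) = 0xF; 0xF ⊕ 0xF = 0x0.
C[2]: S = E(K, 0xF) = 0xA; 0x6 ⊕ 0xA = 0xC.

C[2] = 0xC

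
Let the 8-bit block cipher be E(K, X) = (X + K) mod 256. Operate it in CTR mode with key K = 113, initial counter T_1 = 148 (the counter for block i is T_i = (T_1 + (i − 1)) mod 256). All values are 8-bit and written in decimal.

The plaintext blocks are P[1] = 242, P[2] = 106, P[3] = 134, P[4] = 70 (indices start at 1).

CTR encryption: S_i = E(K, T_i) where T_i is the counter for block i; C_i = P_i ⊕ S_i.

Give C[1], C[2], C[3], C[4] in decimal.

C[1]: T = 148, S = E(K, T) = 5; 242 ⊕ 5 = 247.
C[2]: T = 149, S = E(K, T) = 6; 106 ⊕ 6 = 108.
C[3]: T = 150, S = E(K, T) = 7; 134 ⊕ 7 = 129.
C[4]: T = 151, S = E(K, T) = 8; 70 ⊕ 8 = 78.

C[1] = 247, C[2] = 108, C[3] = 129, C[4] = 78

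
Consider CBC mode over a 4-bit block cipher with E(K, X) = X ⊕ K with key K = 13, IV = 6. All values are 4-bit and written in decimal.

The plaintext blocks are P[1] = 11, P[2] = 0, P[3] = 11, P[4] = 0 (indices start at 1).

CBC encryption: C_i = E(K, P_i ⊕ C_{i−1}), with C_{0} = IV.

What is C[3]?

C[3] = 11

C[1]: P[1] ⊕ 6 = 13; E(K, 13) = 0.
C[2]: P[2] ⊕ 0 = 0; E(K, 0) = 13.
C[3]: P[3] ⊕ 13 = 6; E(K, 6) = 11.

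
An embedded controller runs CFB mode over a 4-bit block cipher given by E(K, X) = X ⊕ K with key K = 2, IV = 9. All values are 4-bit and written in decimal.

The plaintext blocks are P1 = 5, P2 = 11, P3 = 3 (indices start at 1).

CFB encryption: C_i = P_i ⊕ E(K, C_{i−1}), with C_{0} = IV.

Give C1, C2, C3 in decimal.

C1 = 14, C2 = 7, C3 = 6

C1: E(K, 9) = 11; 5 ⊕ 11 = 14.
C2: E(K, 14) = 12; 11 ⊕ 12 = 7.
C3: E(K, 7) = 5; 3 ⊕ 5 = 6.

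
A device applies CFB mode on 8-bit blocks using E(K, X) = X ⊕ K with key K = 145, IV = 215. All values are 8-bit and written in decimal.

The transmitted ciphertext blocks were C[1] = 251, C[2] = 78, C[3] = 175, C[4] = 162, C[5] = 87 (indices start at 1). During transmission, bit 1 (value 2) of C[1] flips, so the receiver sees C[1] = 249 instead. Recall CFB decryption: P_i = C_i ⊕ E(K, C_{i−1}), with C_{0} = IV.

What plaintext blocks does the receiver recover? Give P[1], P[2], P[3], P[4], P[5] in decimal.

Only C[1] changed, to 249. In CFB, a change in C_i flips the same bit in P_i and garbles P_{i+1}. Decrypting the received ciphertext:
P[1]: E(K, 215) = 70; 249 ⊕ 70 = 191.
P[2]: E(K, 249) = 104; 78 ⊕ 104 = 38.
P[3]: E(K, 78) = 223; 175 ⊕ 223 = 112.
P[4]: E(K, 175) = 62; 162 ⊕ 62 = 156.
P[5]: E(K, 162) = 51; 87 ⊕ 51 = 100.
Blocks that differ from the original plaintext: P[1], P[2].

P[1] = 191, P[2] = 38, P[3] = 112, P[4] = 156, P[5] = 100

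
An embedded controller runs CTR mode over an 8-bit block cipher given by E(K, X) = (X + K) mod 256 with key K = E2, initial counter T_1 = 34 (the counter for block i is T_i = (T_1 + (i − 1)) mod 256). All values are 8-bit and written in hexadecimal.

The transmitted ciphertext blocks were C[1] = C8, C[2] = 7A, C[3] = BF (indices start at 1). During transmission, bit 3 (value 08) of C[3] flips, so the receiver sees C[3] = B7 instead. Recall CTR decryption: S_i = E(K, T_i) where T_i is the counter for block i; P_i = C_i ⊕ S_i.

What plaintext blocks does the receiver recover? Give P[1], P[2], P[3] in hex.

Only C[3] changed, to B7. In CTR, a change in C_i flips the same bit in P_i only; the keystream is unaffected. Decrypting the received ciphertext:
P[1]: T = 34, S = E(K, T) = 16; C8 ⊕ 16 = DE.
P[2]: T = 35, S = E(K, T) = 17; 7A ⊕ 17 = 6D.
P[3]: T = 36, S = E(K, T) = 18; B7 ⊕ 18 = AF.
Blocks that differ from the original plaintext: P[3].

P[1] = DE, P[2] = 6D, P[3] = AF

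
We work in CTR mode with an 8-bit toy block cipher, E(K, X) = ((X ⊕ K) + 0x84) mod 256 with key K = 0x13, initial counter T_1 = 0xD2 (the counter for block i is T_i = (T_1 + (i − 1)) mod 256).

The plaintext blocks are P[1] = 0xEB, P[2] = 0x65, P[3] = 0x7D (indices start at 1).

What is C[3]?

C[3] = 0x36

CTR encryption: S_i = E(K, T_i) where T_i is the counter for block i; C_i = P_i ⊕ S_i.
C[1]: T = 0xD2, S = E(K, T) = 0x45; 0xEB ⊕ 0x45 = 0xAE.
C[2]: T = 0xD3, S = E(K, T) = 0x44; 0x65 ⊕ 0x44 = 0x21.
C[3]: T = 0xD4, S = E(K, T) = 0x4B; 0x7D ⊕ 0x4B = 0x36.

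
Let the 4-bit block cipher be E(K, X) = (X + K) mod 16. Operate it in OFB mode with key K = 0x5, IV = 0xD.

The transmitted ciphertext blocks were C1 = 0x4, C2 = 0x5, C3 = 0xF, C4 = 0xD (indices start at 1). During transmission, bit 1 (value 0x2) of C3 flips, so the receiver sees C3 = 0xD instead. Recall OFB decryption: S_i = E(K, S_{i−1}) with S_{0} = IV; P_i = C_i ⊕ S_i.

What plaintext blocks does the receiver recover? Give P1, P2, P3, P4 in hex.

P1 = 0x6, P2 = 0x2, P3 = 0x1, P4 = 0xC

Only C3 changed, to 0xD. In OFB, a change in C_i flips the same bit in P_i only; the keystream is unaffected. Decrypting the received ciphertext:
P1: S = E(K, 0xD) = 0x2; 0x4 ⊕ 0x2 = 0x6.
P2: S = E(K, 0x2) = 0x7; 0x5 ⊕ 0x7 = 0x2.
P3: S = E(K, 0x7) = 0xC; 0xD ⊕ 0xC = 0x1.
P4: S = E(K, 0xC) = 0x1; 0xD ⊕ 0x1 = 0xC.
Blocks that differ from the original plaintext: P3.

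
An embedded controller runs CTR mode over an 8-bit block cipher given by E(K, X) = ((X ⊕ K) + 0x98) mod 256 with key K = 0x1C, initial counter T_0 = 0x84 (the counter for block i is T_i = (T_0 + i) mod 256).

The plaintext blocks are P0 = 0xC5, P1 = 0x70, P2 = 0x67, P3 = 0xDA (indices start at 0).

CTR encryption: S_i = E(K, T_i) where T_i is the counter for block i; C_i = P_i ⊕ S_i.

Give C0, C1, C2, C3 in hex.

C0: T = 0x84, S = E(K, T) = 0x30; 0xC5 ⊕ 0x30 = 0xF5.
C1: T = 0x85, S = E(K, T) = 0x31; 0x70 ⊕ 0x31 = 0x41.
C2: T = 0x86, S = E(K, T) = 0x32; 0x67 ⊕ 0x32 = 0x55.
C3: T = 0x87, S = E(K, T) = 0x33; 0xDA ⊕ 0x33 = 0xE9.

C0 = 0xF5, C1 = 0x41, C2 = 0x55, C3 = 0xE9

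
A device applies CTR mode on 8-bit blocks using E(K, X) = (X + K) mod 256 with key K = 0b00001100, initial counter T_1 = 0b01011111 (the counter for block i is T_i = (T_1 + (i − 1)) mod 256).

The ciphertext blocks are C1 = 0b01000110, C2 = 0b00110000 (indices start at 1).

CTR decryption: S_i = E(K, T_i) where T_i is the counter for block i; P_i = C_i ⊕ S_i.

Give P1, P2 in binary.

P1 = 0b00101101, P2 = 0b01011100

P1: T = 0b01011111, S = E(K, T) = 0b01101011; 0b01000110 ⊕ 0b01101011 = 0b00101101.
P2: T = 0b01100000, S = E(K, T) = 0b01101100; 0b00110000 ⊕ 0b01101100 = 0b01011100.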